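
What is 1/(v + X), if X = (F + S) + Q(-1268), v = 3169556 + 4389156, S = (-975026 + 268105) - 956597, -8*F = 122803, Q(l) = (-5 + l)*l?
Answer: 8/59952061 ≈ 1.3344e-7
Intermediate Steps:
Q(l) = l*(-5 + l)
F = -122803/8 (F = -⅛*122803 = -122803/8 ≈ -15350.)
S = -1663518 (S = -706921 - 956597 = -1663518)
v = 7558712
X = -517635/8 (X = (-122803/8 - 1663518) - 1268*(-5 - 1268) = -13430947/8 - 1268*(-1273) = -13430947/8 + 1614164 = -517635/8 ≈ -64704.)
1/(v + X) = 1/(7558712 - 517635/8) = 1/(59952061/8) = 8/59952061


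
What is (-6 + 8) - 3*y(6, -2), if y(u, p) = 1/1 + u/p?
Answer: 8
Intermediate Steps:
y(u, p) = 1 + u/p (y(u, p) = 1*1 + u/p = 1 + u/p)
(-6 + 8) - 3*y(6, -2) = (-6 + 8) - 3*(-2 + 6)/(-2) = 2 - (-3)*4/2 = 2 - 3*(-2) = 2 + 6 = 8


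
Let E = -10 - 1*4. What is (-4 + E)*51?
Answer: -918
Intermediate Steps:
E = -14 (E = -10 - 4 = -14)
(-4 + E)*51 = (-4 - 14)*51 = -18*51 = -918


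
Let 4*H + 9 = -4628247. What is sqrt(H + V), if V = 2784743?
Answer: sqrt(1627679) ≈ 1275.8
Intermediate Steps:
H = -1157064 (H = -9/4 + (1/4)*(-4628247) = -9/4 - 4628247/4 = -1157064)
sqrt(H + V) = sqrt(-1157064 + 2784743) = sqrt(1627679)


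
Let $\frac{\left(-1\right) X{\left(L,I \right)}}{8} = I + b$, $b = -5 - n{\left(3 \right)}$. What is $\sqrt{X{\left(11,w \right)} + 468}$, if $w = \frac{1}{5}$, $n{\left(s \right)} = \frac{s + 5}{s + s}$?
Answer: $\frac{2 \sqrt{29085}}{15} \approx 22.739$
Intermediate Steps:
$n{\left(s \right)} = \frac{5 + s}{2 s}$
$b = - \frac{19}{3}$ ($b = -5 - \frac{5 + 3}{2 \cdot 3} = -5 - \frac{1}{2} \cdot \frac{1}{3} \cdot 8 = -5 - \frac{4}{3} = - \frac{19}{3} \approx -6.3333$)
$w = \frac{1}{5} \approx 0.2$
$X{\left(L,I \right)} = \frac{152}{3} - 8 I$ ($X{\left(L,I \right)} = - 8 \left(I - \frac{19}{3}\right) = - 8 \left(- \frac{19}{3} + I\right) = \frac{152}{3} - 8 I$)
$\sqrt{X{\left(11,w \right)} + 468} = \sqrt{\left(\frac{152}{3} - \frac{8}{5}\right) + 468} = \sqrt{\frac{736}{15} + 468} = \sqrt{\frac{7756}{15}} = \frac{2 \sqrt{29085}}{15}$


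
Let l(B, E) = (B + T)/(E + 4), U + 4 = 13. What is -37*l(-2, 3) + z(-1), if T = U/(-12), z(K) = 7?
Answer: 603/28 ≈ 21.536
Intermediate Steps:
U = 9 (U = -4 + 13 = 9)
T = -3/4 (T = 9/(-12) = 9*(-1/12) = -3/4 ≈ -0.75000)
l(B, E) = (-3/4 + B)/(4 + E) (l(B, E) = (B - 3/4)/(E + 4) = (-3/4 + B)/(4 + E))
-37*l(-2, 3) + z(-1) = -37*(-3/4 - 2)/(4 + 3) + 7 = -37*(-11)/(7*4) + 7 = -37*(-11/28) + 7 = 407/28 + 7 = 603/28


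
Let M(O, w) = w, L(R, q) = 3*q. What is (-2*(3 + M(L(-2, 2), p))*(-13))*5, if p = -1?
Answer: 260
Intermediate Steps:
(-2*(3 + M(L(-2, 2), p))*(-13))*5 = (-2*(3 - 1)*(-13))*5 = (-2*2*(-13))*5 = -4*(-13)*5 = 52*5 = 260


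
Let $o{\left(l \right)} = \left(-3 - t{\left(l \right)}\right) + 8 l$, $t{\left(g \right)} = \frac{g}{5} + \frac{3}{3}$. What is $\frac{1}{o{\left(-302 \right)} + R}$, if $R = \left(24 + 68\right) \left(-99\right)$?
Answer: $- \frac{5}{57338} \approx -8.7202 \cdot 10^{-5}$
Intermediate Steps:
$t{\left(g \right)} = 1 + \frac{g}{5}$ ($t{\left(g \right)} = g \frac{1}{5} + 3 \cdot \frac{1}{3} = \frac{g}{5} + 1 = 1 + \frac{g}{5}$)
$R = -9108$ ($R = 92 \left(-99\right) = -9108$)
$o{\left(l \right)} = -4 + \frac{39 l}{5}$ ($o{\left(l \right)} = \left(-3 - \left(1 + \frac{l}{5}\right)\right) + 8 l = \left(-4 - \frac{l}{5}\right) + 8 l = -4 + \frac{39 l}{5}$)
$\frac{1}{o{\left(-302 \right)} + R} = \frac{1}{\left(-4 + \frac{39}{5} \left(-302\right)\right) - 9108} = \frac{1}{\left(-4 - \frac{11778}{5}\right) - 9108} = \frac{1}{- \frac{11798}{5} - 9108} = \frac{1}{- \frac{57338}{5}} = - \frac{5}{57338}$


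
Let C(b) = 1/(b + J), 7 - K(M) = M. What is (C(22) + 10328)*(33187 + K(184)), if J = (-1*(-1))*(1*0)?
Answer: 3750216585/11 ≈ 3.4093e+8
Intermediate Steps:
K(M) = 7 - M
J = 0 (J = 1*0 = 0)
C(b) = 1/b (C(b) = 1/(b + 0) = 1/b)
(C(22) + 10328)*(33187 + K(184)) = (1/22 + 10328)*(33187 + (7 - 1*184)) = (1/22 + 10328)*(33187 + (7 - 184)) = 227217*(33187 - 177)/22 = (227217/22)*33010 = 3750216585/11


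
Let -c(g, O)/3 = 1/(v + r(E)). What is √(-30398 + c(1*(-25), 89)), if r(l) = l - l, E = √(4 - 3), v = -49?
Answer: I*√1489499/7 ≈ 174.35*I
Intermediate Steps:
E = 1 (E = √1 = 1)
r(l) = 0
c(g, O) = 3/49 (c(g, O) = -3/(-49 + 0) = -3/(-49) = -3*(-1/49) = 3/49)
√(-30398 + c(1*(-25), 89)) = √(-30398 + 3/49) = √(-1489499/49) = I*√1489499/7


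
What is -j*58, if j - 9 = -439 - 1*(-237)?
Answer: 11194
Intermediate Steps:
j = -193 (j = 9 + (-439 - 1*(-237)) = 9 + (-439 + 237) = 9 - 202 = -193)
-j*58 = -1*(-193)*58 = 193*58 = 11194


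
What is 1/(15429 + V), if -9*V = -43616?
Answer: 9/182477 ≈ 4.9321e-5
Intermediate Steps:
V = 43616/9 (V = -1/9*(-43616) = 43616/9 ≈ 4846.2)
1/(15429 + V) = 1/(15429 + 43616/9) = 1/(182477/9) = 9/182477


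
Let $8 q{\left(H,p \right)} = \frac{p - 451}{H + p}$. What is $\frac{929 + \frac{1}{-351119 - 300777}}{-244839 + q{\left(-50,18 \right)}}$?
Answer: $- \frac{19379564256}{5107470787937} \approx -0.0037944$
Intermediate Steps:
$q{\left(H,p \right)} = \frac{-451 + p}{8 \left(H + p\right)}$ ($q{\left(H,p \right)} = \frac{\left(p - 451\right) \frac{1}{H + p}}{8} = \frac{\left(-451 + p\right) \frac{1}{H + p}}{8} = \frac{\frac{1}{H + p} \left(-451 + p\right)}{8} = \frac{-451 + p}{8 \left(H + p\right)}$)
$\frac{929 + \frac{1}{-351119 - 300777}}{-244839 + q{\left(-50,18 \right)}} = \frac{929 + \frac{1}{-351119 - 300777}}{-244839 + \frac{-451 + 18}{8 \left(-50 + 18\right)}} = \frac{929 + \frac{1}{-651896}}{-244839 + \frac{1}{8} \frac{1}{-32} \left(-433\right)} = \frac{929 - \frac{1}{651896}}{-244839 + \frac{1}{8} \left(- \frac{1}{32}\right) \left(-433\right)} = \frac{605611383}{651896 \left(-244839 + \frac{433}{256}\right)} = \frac{605611383}{651896 \left(- \frac{62678351}{256}\right)} = \frac{605611383}{651896} \left(- \frac{256}{62678351}\right) = - \frac{19379564256}{5107470787937}$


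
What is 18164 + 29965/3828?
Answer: 69561757/3828 ≈ 18172.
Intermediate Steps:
18164 + 29965/3828 = 69561757/3828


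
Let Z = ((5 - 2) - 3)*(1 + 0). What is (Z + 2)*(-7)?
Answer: -14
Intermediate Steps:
Z = 0 (Z = (3 - 3)*1 = 0*1 = 0)
(Z + 2)*(-7) = (0 + 2)*(-7) = 2*(-7) = -14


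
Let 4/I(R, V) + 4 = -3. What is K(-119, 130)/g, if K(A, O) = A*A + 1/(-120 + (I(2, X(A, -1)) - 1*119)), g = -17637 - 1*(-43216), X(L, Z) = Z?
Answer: 23747990/42895983 ≈ 0.55362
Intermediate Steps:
I(R, V) = -4/7 (I(R, V) = 4/(-4 - 3) = 4/(-7) = 4*(-⅐) = -4/7)
g = 25579 (g = -17637 + 43216 = 25579)
K(A, O) = -7/1677 + A² (K(A, O) = A*A + 1/(-120 + (-4/7 - 1*119)) = A² + 1/(-120 + (-4/7 - 119)) = A² + 1/(-120 - 837/7) = A² + 1/(-1677/7) = A² - 7/1677 = -7/1677 + A²)
K(-119, 130)/g = (-7/1677 + (-119)²)/25579 = (-7/1677 + 14161)*(1/25579) = (23747990/1677)*(1/25579) = 23747990/42895983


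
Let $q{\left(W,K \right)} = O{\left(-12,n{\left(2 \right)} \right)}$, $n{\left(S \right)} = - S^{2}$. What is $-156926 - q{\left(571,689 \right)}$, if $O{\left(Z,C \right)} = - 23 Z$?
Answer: $-157202$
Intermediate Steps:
$q{\left(W,K \right)} = 276$ ($q{\left(W,K \right)} = \left(-23\right) \left(-12\right) = 276$)
$-156926 - q{\left(571,689 \right)} = -156926 - 276 = -157202$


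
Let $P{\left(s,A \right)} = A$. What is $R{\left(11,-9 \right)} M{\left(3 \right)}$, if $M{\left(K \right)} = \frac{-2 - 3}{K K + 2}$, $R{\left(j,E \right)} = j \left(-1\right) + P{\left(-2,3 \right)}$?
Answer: $\frac{40}{11} \approx 3.6364$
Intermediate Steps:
$R{\left(j,E \right)} = 3 - j$ ($R{\left(j,E \right)} = j \left(-1\right) + 3 = - j + 3 = 3 - j$)
$M{\left(K \right)} = - \frac{5}{2 + K^{2}}$ ($M{\left(K \right)} = - \frac{5}{K^{2} + 2} = - \frac{5}{2 + K^{2}}$)
$R{\left(11,-9 \right)} M{\left(3 \right)} = \left(3 - 11\right) \left(- \frac{5}{2 + 3^{2}}\right) = \left(3 - 11\right) \left(- \frac{5}{2 + 9}\right) = - 8 \left(- \frac{5}{11}\right) = - 8 \left(\left(-5\right) \frac{1}{11}\right) = \left(-8\right) \left(- \frac{5}{11}\right) = \frac{40}{11}$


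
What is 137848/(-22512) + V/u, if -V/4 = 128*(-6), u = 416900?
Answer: -1793739823/293289150 ≈ -6.1159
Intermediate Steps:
V = 3072 (V = -512*(-6) = -4*(-768) = 3072)
137848/(-22512) + V/u = 137848/(-22512) + 3072/416900 = 137848*(-1/22512) + 3072*(1/416900) = -17231/2814 + 768/104225 = -1793739823/293289150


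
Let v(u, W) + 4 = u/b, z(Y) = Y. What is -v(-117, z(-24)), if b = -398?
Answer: 1475/398 ≈ 3.7060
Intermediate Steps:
v(u, W) = -4 - u/398 (v(u, W) = -4 + u/(-398) = -4 + u*(-1/398) = -4 - u/398)
-v(-117, z(-24)) = -(-4 - 1/398*(-117)) = -(-4 + 117/398) = -1*(-1475/398) = 1475/398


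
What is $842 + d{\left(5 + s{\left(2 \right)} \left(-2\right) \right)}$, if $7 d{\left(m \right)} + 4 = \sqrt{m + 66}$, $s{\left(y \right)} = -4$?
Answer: $\frac{5890}{7} + \frac{\sqrt{79}}{7} \approx 842.7$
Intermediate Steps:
$d{\left(m \right)} = - \frac{4}{7} + \frac{\sqrt{66 + m}}{7}$ ($d{\left(m \right)} = - \frac{4}{7} + \frac{\sqrt{m + 66}}{7} = - \frac{4}{7} + \frac{\sqrt{66 + m}}{7}$)
$842 + d{\left(5 + s{\left(2 \right)} \left(-2\right) \right)} = 842 - \left(\frac{4}{7} - \frac{\sqrt{66 + \left(5 - -8\right)}}{7}\right) = 842 - \left(\frac{4}{7} - \frac{\sqrt{66 + \left(5 + 8\right)}}{7}\right) = 842 - \left(\frac{4}{7} - \frac{\sqrt{66 + 13}}{7}\right) = 842 - \left(\frac{4}{7} - \frac{\sqrt{79}}{7}\right) = \frac{5890}{7} + \frac{\sqrt{79}}{7}$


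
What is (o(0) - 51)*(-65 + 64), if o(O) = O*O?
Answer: 51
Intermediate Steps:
o(O) = O²
(o(0) - 51)*(-65 + 64) = (0² - 51)*(-65 + 64) = (0 - 51)*(-1) = -51*(-1) = 51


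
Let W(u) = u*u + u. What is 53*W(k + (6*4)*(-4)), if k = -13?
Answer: 623916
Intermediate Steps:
W(u) = u + u² (W(u) = u² + u = u + u²)
53*W(k + (6*4)*(-4)) = 53*((-13 + (6*4)*(-4))*(1 + (-13 + (6*4)*(-4)))) = 53*((-13 + 24*(-4))*(1 + (-13 + 24*(-4)))) = 53*((-13 - 96)*(1 + (-13 - 96))) = 53*(-109*(1 - 109)) = 53*(-109*(-108)) = 53*11772 = 623916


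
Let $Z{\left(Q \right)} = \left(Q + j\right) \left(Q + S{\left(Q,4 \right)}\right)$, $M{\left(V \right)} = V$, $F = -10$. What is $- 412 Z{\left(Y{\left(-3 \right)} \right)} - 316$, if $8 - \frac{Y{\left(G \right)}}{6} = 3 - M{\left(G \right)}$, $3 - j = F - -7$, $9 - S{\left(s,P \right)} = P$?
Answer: $-126388$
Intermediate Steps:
$S{\left(s,P \right)} = 9 - P$
$j = 6$ ($j = 3 - \left(-10 - -7\right) = 3 - \left(-10 + 7\right) = 3 - -3 = 3 + 3 = 6$)
$Y{\left(G \right)} = 30 + 6 G$ ($Y{\left(G \right)} = 48 - 6 \left(3 - G\right) = 48 + \left(-18 + 6 G\right) = 30 + 6 G$)
$Z{\left(Q \right)} = \left(5 + Q\right) \left(6 + Q\right)$ ($Z{\left(Q \right)} = \left(Q + 6\right) \left(Q + \left(9 - 4\right)\right) = \left(6 + Q\right) \left(Q + \left(9 - 4\right)\right) = \left(6 + Q\right) \left(Q + 5\right) = \left(6 + Q\right) \left(5 + Q\right) = \left(5 + Q\right) \left(6 + Q\right)$)
$- 412 Z{\left(Y{\left(-3 \right)} \right)} - 316 = - 412 \left(30 + \left(30 + 6 \left(-3\right)\right)^{2} + 11 \left(30 + 6 \left(-3\right)\right)\right) - 316 = - 412 \left(30 + \left(30 - 18\right)^{2} + 11 \left(30 - 18\right)\right) - 316 = - 412 \left(30 + 12^{2} + 11 \cdot 12\right) - 316 = - 412 \left(30 + 144 + 132\right) - 316 = \left(-412\right) 306 - 316 = -126072 - 316 = -126388$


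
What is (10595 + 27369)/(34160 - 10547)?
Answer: 37964/23613 ≈ 1.6078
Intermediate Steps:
(10595 + 27369)/(34160 - 10547) = 37964/23613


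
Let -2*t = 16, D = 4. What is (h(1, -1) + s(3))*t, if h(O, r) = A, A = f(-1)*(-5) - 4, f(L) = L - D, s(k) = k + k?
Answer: -216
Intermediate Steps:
s(k) = 2*k
f(L) = -4 + L (f(L) = L - 1*4 = L - 4 = -4 + L)
t = -8 (t = -½*16 = -8)
A = 21 (A = (-4 - 1)*(-5) - 4 = -5*(-5) - 4 = 25 - 4 = 21)
h(O, r) = 21
(h(1, -1) + s(3))*t = (21 + 2*3)*(-8) = (21 + 6)*(-8) = 27*(-8) = -216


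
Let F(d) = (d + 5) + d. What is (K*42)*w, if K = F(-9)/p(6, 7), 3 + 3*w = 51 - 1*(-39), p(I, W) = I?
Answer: -2639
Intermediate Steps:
F(d) = 5 + 2*d (F(d) = (5 + d) + d = 5 + 2*d)
w = 29 (w = -1 + (51 - 1*(-39))/3 = -1 + (51 + 39)/3 = -1 + (⅓)*90 = -1 + 30 = 29)
K = -13/6 (K = (5 + 2*(-9))/6 = (5 - 18)*(⅙) = -13*⅙ = -13/6 ≈ -2.1667)
(K*42)*w = -13/6*42*29 = -91*29 = -2639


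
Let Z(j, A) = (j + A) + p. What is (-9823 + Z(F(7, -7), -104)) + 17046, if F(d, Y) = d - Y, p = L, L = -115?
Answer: 7018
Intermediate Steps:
p = -115
Z(j, A) = -115 + A + j (Z(j, A) = (j + A) - 115 = (A + j) - 115 = -115 + A + j)
(-9823 + Z(F(7, -7), -104)) + 17046 = (-9823 + (-115 - 104 + (7 - 1*(-7)))) + 17046 = (-9823 + (-115 - 104 + (7 + 7))) + 17046 = (-9823 + (-115 - 104 + 14)) + 17046 = (-9823 - 205) + 17046 = -10028 + 17046 = 7018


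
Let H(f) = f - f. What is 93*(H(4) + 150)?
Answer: 13950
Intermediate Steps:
H(f) = 0
93*(H(4) + 150) = 93*(0 + 150) = 93*150 = 13950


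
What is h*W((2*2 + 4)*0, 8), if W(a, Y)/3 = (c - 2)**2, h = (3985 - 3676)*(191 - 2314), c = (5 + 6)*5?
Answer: -5528170989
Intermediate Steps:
c = 55 (c = 11*5 = 55)
h = -656007 (h = 309*(-2123) = -656007)
W(a, Y) = 8427 (W(a, Y) = 3*(55 - 2)**2 = 3*53**2 = 3*2809 = 8427)
h*W((2*2 + 4)*0, 8) = -656007*8427 = -5528170989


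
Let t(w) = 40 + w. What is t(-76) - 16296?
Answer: -16332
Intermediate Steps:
t(-76) - 16296 = (40 - 76) - 16296 = -36 - 16296 = -16332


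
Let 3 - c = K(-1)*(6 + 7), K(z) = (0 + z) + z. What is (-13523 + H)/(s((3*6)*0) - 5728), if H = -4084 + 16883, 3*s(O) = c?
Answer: 2172/17155 ≈ 0.12661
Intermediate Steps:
K(z) = 2*z (K(z) = z + z = 2*z)
c = 29 (c = 3 - 2*(-1)*(6 + 7) = 3 - (-2)*13 = 3 - 1*(-26) = 3 + 26 = 29)
s(O) = 29/3 (s(O) = (⅓)*29 = 29/3)
H = 12799
(-13523 + H)/(s((3*6)*0) - 5728) = (-13523 + 12799)/(29/3 - 5728) = -724/(-17155/3) = -724*(-3/17155) = 2172/17155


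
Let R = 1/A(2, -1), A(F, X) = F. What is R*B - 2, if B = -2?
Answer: -3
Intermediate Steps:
R = ½ (R = 1/2 = ½ ≈ 0.50000)
R*B - 2 = (½)*(-2) - 2 = -1 - 2 = -3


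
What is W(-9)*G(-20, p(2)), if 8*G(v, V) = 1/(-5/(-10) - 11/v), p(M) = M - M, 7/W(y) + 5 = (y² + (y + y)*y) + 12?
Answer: 1/300 ≈ 0.0033333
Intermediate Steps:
W(y) = 7/(7 + 3*y²) (W(y) = 7/(-5 + ((y² + (y + y)*y) + 12)) = 7/(-5 + ((y² + (2*y)*y) + 12)) = 7/(-5 + ((y² + 2*y²) + 12)) = 7/(-5 + (3*y² + 12)) = 7/(-5 + (12 + 3*y²)) = 7/(7 + 3*y²))
p(M) = 0
G(v, V) = 1/(8*(½ - 11/v)) (G(v, V) = 1/(8*(-5/(-10) - 11/v)) = 1/(8*(-5*(-⅒) - 11/v)) = 1/(8*(½ - 11/v)))
W(-9)*G(-20, p(2)) = (7/(7 + 3*(-9)²))*((¼)*(-20)/(-22 - 20)) = (7/(7 + 3*81))*((¼)*(-20)/(-42)) = (7/(7 + 243))*((¼)*(-20)*(-1/42)) = (7/250)*(5/42) = 1/300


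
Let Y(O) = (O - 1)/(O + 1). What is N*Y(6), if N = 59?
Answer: 295/7 ≈ 42.143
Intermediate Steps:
Y(O) = (-1 + O)/(1 + O)
N*Y(6) = 59*((-1 + 6)/(1 + 6)) = 59*(5/7) = 295/7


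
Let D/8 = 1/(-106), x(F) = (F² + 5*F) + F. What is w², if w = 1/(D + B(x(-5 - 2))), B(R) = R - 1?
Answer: 2809/98596 ≈ 0.028490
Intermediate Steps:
x(F) = F² + 6*F
B(R) = -1 + R
D = -4/53 (D = 8/(-106) = 8*(-1/106) = -4/53 ≈ -0.075472)
w = 53/314 (w = 1/(-4/53 + (-1 + (-5 - 2)*(6 + (-5 - 2)))) = 1/(-4/53 + (-1 - 7*(6 - 7))) = 1/(-4/53 + (-1 - 7*(-1))) = 1/(-4/53 + (-1 + 7)) = 1/(-4/53 + 6) = 1/(314/53) = 53/314 ≈ 0.16879)
w² = (53/314)² = 2809/98596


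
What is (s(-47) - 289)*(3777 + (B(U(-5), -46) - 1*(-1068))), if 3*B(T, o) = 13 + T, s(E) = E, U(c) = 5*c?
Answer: -1626576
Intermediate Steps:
B(T, o) = 13/3 + T/3 (B(T, o) = (13 + T)/3 = 13/3 + T/3)
(s(-47) - 289)*(3777 + (B(U(-5), -46) - 1*(-1068))) = (-47 - 289)*(3777 + ((13/3 + (5*(-5))/3) - 1*(-1068))) = -336*(3777 + ((13/3 + (⅓)*(-25)) + 1068)) = -336*(3777 + ((13/3 - 25/3) + 1068)) = -336*(3777 + (-4 + 1068)) = -336*(3777 + 1064) = -336*4841 = -1626576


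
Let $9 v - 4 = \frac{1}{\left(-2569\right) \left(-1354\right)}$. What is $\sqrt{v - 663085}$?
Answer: $\frac{i \sqrt{72206610538915732810}}{10435278} \approx 814.3 i$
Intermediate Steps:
$v = \frac{13913705}{31305834}$ ($v = \frac{4}{9} + \frac{1}{9 \left(\left(-2569\right) \left(-1354\right)\right)} = \frac{4}{9} + \frac{1}{9 \cdot 3478426} = \frac{4}{9} + \frac{1}{9} \cdot \frac{1}{3478426} = \frac{4}{9} + \frac{1}{31305834} = \frac{13913705}{31305834} \approx 0.44444$)
$\sqrt{v - 663085} = \sqrt{\frac{13913705}{31305834} - 663085} = \sqrt{- \frac{20758415024185}{31305834}} = \frac{i \sqrt{72206610538915732810}}{10435278}$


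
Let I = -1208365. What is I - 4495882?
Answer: -5704247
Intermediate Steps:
I - 4495882 = -1208365 - 4495882 = -5704247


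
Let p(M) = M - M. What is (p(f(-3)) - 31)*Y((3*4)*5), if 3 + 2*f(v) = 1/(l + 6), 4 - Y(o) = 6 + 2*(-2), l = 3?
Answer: -62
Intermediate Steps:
Y(o) = 2 (Y(o) = 4 - (6 + 2*(-2)) = 4 - (6 - 4) = 4 - 1*2 = 4 - 2 = 2)
f(v) = -13/9 (f(v) = -3/2 + 1/(2*(3 + 6)) = -3/2 + (1/2)/9 = -3/2 + (1/2)*(1/9) = -3/2 + 1/18 = -13/9)
p(M) = 0
(p(f(-3)) - 31)*Y((3*4)*5) = (0 - 31)*2 = -31*2 = -62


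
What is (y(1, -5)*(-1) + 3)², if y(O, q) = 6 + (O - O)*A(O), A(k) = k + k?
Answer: 9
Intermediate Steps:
A(k) = 2*k
y(O, q) = 6 (y(O, q) = 6 + (O - O)*(2*O) = 6 + 0*(2*O) = 6 + 0 = 6)
(y(1, -5)*(-1) + 3)² = (6*(-1) + 3)² = (-6 + 3)² = (-3)² = 9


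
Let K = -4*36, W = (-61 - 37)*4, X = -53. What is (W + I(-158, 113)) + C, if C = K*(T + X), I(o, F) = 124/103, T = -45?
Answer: 1413284/103 ≈ 13721.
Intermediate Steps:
I(o, F) = 124/103 (I(o, F) = 124*(1/103) = 124/103)
W = -392 (W = -98*4 = -392)
K = -144
C = 14112 (C = -144*(-45 - 53) = -144*(-98) = 14112)
(W + I(-158, 113)) + C = (-392 + 124/103) + 14112 = -40252/103 + 14112 = 1413284/103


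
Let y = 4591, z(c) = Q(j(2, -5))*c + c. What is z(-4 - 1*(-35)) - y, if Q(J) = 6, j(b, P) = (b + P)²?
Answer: -4374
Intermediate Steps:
j(b, P) = (P + b)²
z(c) = 7*c (z(c) = 6*c + c = 7*c)
z(-4 - 1*(-35)) - y = 7*(-4 - 1*(-35)) - 1*4591 = 7*(-4 + 35) - 4591 = 7*31 - 4591 = 217 - 4591 = -4374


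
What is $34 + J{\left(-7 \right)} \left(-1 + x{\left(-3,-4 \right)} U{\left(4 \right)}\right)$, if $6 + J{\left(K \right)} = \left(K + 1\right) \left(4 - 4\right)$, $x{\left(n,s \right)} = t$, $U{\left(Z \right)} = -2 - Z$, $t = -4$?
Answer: $-104$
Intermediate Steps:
$x{\left(n,s \right)} = -4$
$J{\left(K \right)} = -6$ ($J{\left(K \right)} = -6 + \left(K + 1\right) \left(4 - 4\right) = -6 + \left(1 + K\right) 0 = -6 + 0 = -6$)
$34 + J{\left(-7 \right)} \left(-1 + x{\left(-3,-4 \right)} U{\left(4 \right)}\right) = 34 - 6 \left(-1 - 4 \left(-2 - 4\right)\right) = 34 - 6 \left(-1 - -24\right) = 34 - 6 \left(-1 + 24\right) = 34 - 138 = -104$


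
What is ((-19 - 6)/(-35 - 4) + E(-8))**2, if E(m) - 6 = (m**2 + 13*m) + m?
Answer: 2601769/1521 ≈ 1710.6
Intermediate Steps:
E(m) = 6 + m**2 + 14*m (E(m) = 6 + ((m**2 + 13*m) + m) = 6 + (m**2 + 14*m) = 6 + m**2 + 14*m)
((-19 - 6)/(-35 - 4) + E(-8))**2 = ((-19 - 6)/(-35 - 4) + (6 + (-8)**2 + 14*(-8)))**2 = (-25/(-39) + (6 + 64 - 112))**2 = (-25*(-1/39) - 42)**2 = (25/39 - 42)**2 = (-1613/39)**2 = 2601769/1521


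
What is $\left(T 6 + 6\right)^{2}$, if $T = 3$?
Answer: $576$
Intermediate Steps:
$\left(T 6 + 6\right)^{2} = \left(3 \cdot 6 + 6\right)^{2} = \left(18 + 6\right)^{2} = 24^{2} = 576$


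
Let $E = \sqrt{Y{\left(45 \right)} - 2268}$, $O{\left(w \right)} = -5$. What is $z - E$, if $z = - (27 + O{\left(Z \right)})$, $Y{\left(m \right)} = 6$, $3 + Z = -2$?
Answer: $-22 - i \sqrt{2262} \approx -22.0 - 47.56 i$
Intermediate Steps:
$Z = -5$ ($Z = -3 - 2 = -5$)
$E = i \sqrt{2262}$ ($E = \sqrt{6 - 2268} = \sqrt{-2262} = i \sqrt{2262} \approx 47.56 i$)
$z = -22$ ($z = - (27 - 5) = \left(-1\right) 22 = -22$)
$z - E = -22 - i \sqrt{2262}$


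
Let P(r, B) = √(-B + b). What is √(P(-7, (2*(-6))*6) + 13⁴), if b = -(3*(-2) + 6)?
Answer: √(28561 + 6*√2) ≈ 169.03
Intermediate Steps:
b = 0 (b = -(-6 + 6) = -1*0 = 0)
P(r, B) = √(-B) (P(r, B) = √(-B + 0) = √(-B))
√(P(-7, (2*(-6))*6) + 13⁴) = √(√(-2*(-6)*6) + 13⁴) = √(√(-(-12)*6) + 28561) = √(√(-1*(-72)) + 28561) = √(√72 + 28561) = √(6*√2 + 28561) = √(28561 + 6*√2)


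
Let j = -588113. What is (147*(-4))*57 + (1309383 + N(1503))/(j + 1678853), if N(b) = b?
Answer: -6092655159/181790 ≈ -33515.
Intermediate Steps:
(147*(-4))*57 + (1309383 + N(1503))/(j + 1678853) = (147*(-4))*57 + (1309383 + 1503)/(-588113 + 1678853) = -588*57 + 1310886/1090740 = -33516 + 1310886*(1/1090740) = -33516 + 218481/181790 = -6092655159/181790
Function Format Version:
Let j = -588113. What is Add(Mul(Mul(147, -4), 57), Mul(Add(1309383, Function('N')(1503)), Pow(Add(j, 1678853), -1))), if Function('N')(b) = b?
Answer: Rational(-6092655159, 181790) ≈ -33515.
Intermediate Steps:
Add(Mul(Mul(147, -4), 57), Mul(Add(1309383, Function('N')(1503)), Pow(Add(j, 1678853), -1))) = Add(Mul(Mul(147, -4), 57), Mul(Add(1309383, 1503), Pow(Add(-588113, 1678853), -1))) = Add(Mul(-588, 57), Mul(1310886, Pow(1090740, -1))) = Add(-33516, Mul(1310886, Rational(1, 1090740))) = Add(-33516, Rational(218481, 181790)) = Rational(-6092655159, 181790)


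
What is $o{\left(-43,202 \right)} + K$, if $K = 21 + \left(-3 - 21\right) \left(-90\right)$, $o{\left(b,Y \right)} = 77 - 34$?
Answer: $2224$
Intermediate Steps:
$o{\left(b,Y \right)} = 43$
$K = 2181$ ($K = 21 - -2160 = 21 + 2160 = 2181$)
$o{\left(-43,202 \right)} + K = 43 + 2181 = 2224$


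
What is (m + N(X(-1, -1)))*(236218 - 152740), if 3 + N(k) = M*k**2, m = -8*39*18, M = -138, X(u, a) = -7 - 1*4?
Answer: -1862978526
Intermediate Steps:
X(u, a) = -11 (X(u, a) = -7 - 4 = -11)
m = -5616 (m = -312*18 = -5616)
N(k) = -3 - 138*k**2
(m + N(X(-1, -1)))*(236218 - 152740) = (-5616 + (-3 - 138*(-11)**2))*(236218 - 152740) = (-5616 + (-3 - 138*121))*83478 = (-5616 + (-3 - 16698))*83478 = (-5616 - 16701)*83478 = -22317*83478 = -1862978526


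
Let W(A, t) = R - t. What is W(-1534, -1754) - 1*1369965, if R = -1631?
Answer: -1369842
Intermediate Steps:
W(A, t) = -1631 - t
W(-1534, -1754) - 1*1369965 = (-1631 - 1*(-1754)) - 1*1369965 = (-1631 + 1754) - 1369965 = 123 - 1369965 = -1369842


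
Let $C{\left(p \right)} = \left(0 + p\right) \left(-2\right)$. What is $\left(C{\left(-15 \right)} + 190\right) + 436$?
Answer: $656$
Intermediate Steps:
$C{\left(p \right)} = - 2 p$ ($C{\left(p \right)} = p \left(-2\right) = - 2 p$)
$\left(C{\left(-15 \right)} + 190\right) + 436 = \left(\left(-2\right) \left(-15\right) + 190\right) + 436 = \left(30 + 190\right) + 436 = 220 + 436 = 656$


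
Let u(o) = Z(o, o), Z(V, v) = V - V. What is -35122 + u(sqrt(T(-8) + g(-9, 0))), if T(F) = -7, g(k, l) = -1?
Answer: -35122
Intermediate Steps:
Z(V, v) = 0
u(o) = 0
-35122 + u(sqrt(T(-8) + g(-9, 0))) = -35122 + 0 = -35122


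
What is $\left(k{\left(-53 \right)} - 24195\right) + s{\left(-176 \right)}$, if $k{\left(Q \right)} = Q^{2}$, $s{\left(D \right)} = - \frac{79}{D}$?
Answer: $- \frac{3763857}{176} \approx -21386.0$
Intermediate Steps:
$\left(k{\left(-53 \right)} - 24195\right) + s{\left(-176 \right)} = \left(\left(-53\right)^{2} - 24195\right) - \frac{79}{-176} = \left(2809 - 24195\right) - - \frac{79}{176} = -21386 + \frac{79}{176} = - \frac{3763857}{176}$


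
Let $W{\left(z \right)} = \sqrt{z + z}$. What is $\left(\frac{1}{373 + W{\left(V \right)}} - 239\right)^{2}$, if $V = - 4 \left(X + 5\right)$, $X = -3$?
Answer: $\frac{1105913780899508}{19361331025} + \frac{266042256 i}{19361331025} \approx 57120.0 + 0.013741 i$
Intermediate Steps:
$V = -8$ ($V = - 4 \left(-3 + 5\right) = \left(-4\right) 2 = -8$)
$W{\left(z \right)} = \sqrt{2} \sqrt{z}$ ($W{\left(z \right)} = \sqrt{2 z} = \sqrt{2} \sqrt{z}$)
$\left(\frac{1}{373 + W{\left(V \right)}} - 239\right)^{2} = \left(\frac{1}{373 + \sqrt{2} \sqrt{-8}} - 239\right)^{2} = \left(\frac{1}{373 + \sqrt{2} \cdot 2 i \sqrt{2}} - 239\right)^{2} = \left(\frac{1}{373 + 4 i} - 239\right)^{2} = \left(\frac{373 - 4 i}{139145} - 239\right)^{2} = \left(-239 + \frac{373 - 4 i}{139145}\right)^{2}$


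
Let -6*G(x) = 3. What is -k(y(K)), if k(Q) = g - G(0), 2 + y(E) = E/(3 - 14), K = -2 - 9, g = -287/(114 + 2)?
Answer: 229/116 ≈ 1.9741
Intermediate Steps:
G(x) = -½ (G(x) = -⅙*3 = -½)
g = -287/116 ≈ -2.4741
K = -11
y(E) = -2 - E/11 (y(E) = -2 + E/(3 - 14) = -2 + E/(-11) = -2 + E*(-1/11) = -2 - E/11)
k(Q) = -229/116 (k(Q) = -287/116 - 1*(-½) = -287/116 + ½ = -229/116)
-k(y(K)) = -1*(-229/116) = 229/116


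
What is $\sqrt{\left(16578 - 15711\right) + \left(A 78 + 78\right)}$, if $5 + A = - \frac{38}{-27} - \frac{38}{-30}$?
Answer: $\frac{\sqrt{171805}}{15} \approx 27.633$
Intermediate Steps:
$A = - \frac{314}{135}$ ($A = -5 - \left(- \frac{38}{27} - \frac{19}{15}\right) = -5 - - \frac{361}{135} = -5 + \left(\frac{38}{27} + \frac{19}{15}\right) = -5 + \frac{361}{135} = - \frac{314}{135} \approx -2.3259$)
$\sqrt{\left(16578 - 15711\right) + \left(A 78 + 78\right)} = \sqrt{\left(16578 - 15711\right) + \left(\left(- \frac{314}{135}\right) 78 + 78\right)} = \sqrt{\left(16578 - 15711\right) + \left(- \frac{8164}{45} + 78\right)} = \sqrt{867 - \frac{4654}{45}} = \sqrt{\frac{34361}{45}} = \frac{\sqrt{171805}}{15}$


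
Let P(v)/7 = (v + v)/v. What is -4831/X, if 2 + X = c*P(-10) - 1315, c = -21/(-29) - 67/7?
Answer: 140099/41785 ≈ 3.3529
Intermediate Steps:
c = -1796/203 (c = -21*(-1/29) - 67*1/7 = 21/29 - 67/7 = -1796/203 ≈ -8.8473)
P(v) = 14 (P(v) = 7*((v + v)/v) = 7*((2*v)/v) = 7*2 = 14)
X = -41785/29 (X = -2 + (-1796/203*14 - 1315) = -2 + (-3592/29 - 1315) = -2 - 41727/29 = -41785/29 ≈ -1440.9)
-4831/X = -4831/(-41785/29) = -4831*(-29/41785) = 140099/41785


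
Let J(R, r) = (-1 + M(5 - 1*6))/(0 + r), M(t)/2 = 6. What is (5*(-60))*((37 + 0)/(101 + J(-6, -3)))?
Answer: -8325/73 ≈ -114.04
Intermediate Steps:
M(t) = 12 (M(t) = 2*6 = 12)
J(R, r) = 11/r (J(R, r) = (-1 + 12)/(0 + r) = 11/r)
(5*(-60))*((37 + 0)/(101 + J(-6, -3))) = (5*(-60))*((37 + 0)/(101 + 11/(-3))) = -11100/(101 + 11*(-⅓)) = -11100/(101 - 11/3) = -11100/292/3 = -11100*3/292 = -300*111/292 = -8325/73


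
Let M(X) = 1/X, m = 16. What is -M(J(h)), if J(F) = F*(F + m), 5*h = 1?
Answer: -25/81 ≈ -0.30864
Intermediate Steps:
h = ⅕ (h = (⅕)*1 = ⅕ ≈ 0.20000)
J(F) = F*(16 + F) (J(F) = F*(F + 16) = F*(16 + F))
-M(J(h)) = -1/((16 + ⅕)/5) = -1/((⅕)*(81/5)) = -1/81/25 = -1*25/81 = -25/81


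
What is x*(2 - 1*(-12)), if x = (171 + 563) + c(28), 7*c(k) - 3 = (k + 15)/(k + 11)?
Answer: 401084/39 ≈ 10284.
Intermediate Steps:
c(k) = 3/7 + (15 + k)/(7*(11 + k)) (c(k) = 3/7 + ((k + 15)/(k + 11))/7 = 3/7 + ((15 + k)/(11 + k))/7 = 3/7 + (15 + k)/(7*(11 + k)))
x = 200542/273 (x = (171 + 563) + 4*(12 + 28)/(7*(11 + 28)) = 734 + (4/7)*40/39 = 734 + (4/7)*(1/39)*40 = 734 + 160/273 = 200542/273 ≈ 734.59)
x*(2 - 1*(-12)) = 200542*(2 - 1*(-12))/273 = 200542*(2 + 12)/273 = (200542/273)*14 = 401084/39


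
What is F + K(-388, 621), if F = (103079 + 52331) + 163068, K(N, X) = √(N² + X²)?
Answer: 318478 + √536185 ≈ 3.1921e+5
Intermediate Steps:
F = 318478 (F = 155410 + 163068 = 318478)
F + K(-388, 621) = 318478 + √((-388)² + 621²) = 318478 + √(150544 + 385641) = 318478 + √536185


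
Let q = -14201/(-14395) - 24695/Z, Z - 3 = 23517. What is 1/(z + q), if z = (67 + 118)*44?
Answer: 67714080/551188315799 ≈ 0.00012285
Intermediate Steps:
Z = 23520 (Z = 3 + 23517 = 23520)
z = 8140 (z = 185*44 = 8140)
q = -4295401/67714080 (q = -14201/(-14395) - 24695/23520 = -14201*(-1/14395) - 24695*1/23520 = 14201/14395 - 4939/4704 = -4295401/67714080 ≈ -0.063434)
1/(z + q) = 1/(8140 - 4295401/67714080) = 1/(551188315799/67714080) = 67714080/551188315799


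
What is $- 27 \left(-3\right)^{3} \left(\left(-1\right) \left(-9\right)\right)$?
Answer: $6561$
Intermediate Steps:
$- 27 \left(-3\right)^{3} \left(\left(-1\right) \left(-9\right)\right) = \left(-27\right) \left(-27\right) 9 = 729 \cdot 9 = 6561$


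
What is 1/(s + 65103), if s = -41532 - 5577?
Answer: 1/17994 ≈ 5.5574e-5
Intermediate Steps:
s = -47109
1/(s + 65103) = 1/(-47109 + 65103) = 1/17994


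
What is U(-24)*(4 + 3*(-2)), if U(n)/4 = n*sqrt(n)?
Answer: 384*I*sqrt(6) ≈ 940.6*I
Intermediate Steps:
U(n) = 4*n**(3/2) (U(n) = 4*(n*sqrt(n)) = 4*n**(3/2))
U(-24)*(4 + 3*(-2)) = (4*(-24)**(3/2))*(4 + 3*(-2)) = (4*(-48*I*sqrt(6)))*(4 - 6) = -192*I*sqrt(6)*(-2) = 384*I*sqrt(6)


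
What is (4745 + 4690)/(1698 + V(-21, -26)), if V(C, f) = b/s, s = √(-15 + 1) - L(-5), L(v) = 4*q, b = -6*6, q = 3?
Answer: 2012171/362710 - 1887*I*√14/2538970 ≈ 5.5476 - 0.0027809*I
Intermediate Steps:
b = -36
L(v) = 12 (L(v) = 4*3 = 12)
s = -12 + I*√14 (s = √(-15 + 1) - 1*12 = √(-14) - 12 = I*√14 - 12 = -12 + I*√14 ≈ -12.0 + 3.7417*I)
V(C, f) = -36/(-12 + I*√14)
(4745 + 4690)/(1698 + V(-21, -26)) = (4745 + 4690)/(1698 + (216/79 + 18*I*√14/79)) = 9435/(134358/79 + 18*I*√14/79)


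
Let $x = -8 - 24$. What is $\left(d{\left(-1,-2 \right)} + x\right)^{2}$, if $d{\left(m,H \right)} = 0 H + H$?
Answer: $1156$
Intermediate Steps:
$d{\left(m,H \right)} = H$ ($d{\left(m,H \right)} = 0 + H = H$)
$x = -32$
$\left(d{\left(-1,-2 \right)} + x\right)^{2} = \left(-2 - 32\right)^{2} = \left(-34\right)^{2} = 1156$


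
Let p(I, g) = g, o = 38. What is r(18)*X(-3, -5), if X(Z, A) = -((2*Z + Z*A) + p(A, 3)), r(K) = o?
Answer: -456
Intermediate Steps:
r(K) = 38
X(Z, A) = -3 - 2*Z - A*Z (X(Z, A) = -((2*Z + Z*A) + 3) = -((2*Z + A*Z) + 3) = -(3 + 2*Z + A*Z) = -3 - 2*Z - A*Z)
r(18)*X(-3, -5) = 38*(-3 - 2*(-3) - 1*(-5)*(-3)) = 38*(-3 + 6 - 15) = 38*(-12) = -456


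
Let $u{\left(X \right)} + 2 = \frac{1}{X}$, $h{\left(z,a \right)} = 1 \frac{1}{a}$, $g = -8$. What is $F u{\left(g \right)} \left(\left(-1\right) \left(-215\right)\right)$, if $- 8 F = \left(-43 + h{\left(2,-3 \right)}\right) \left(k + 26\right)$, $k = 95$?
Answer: $- \frac{28746575}{96} \approx -2.9944 \cdot 10^{5}$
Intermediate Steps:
$h{\left(z,a \right)} = \frac{1}{a}$
$u{\left(X \right)} = -2 + \frac{1}{X}$
$F = \frac{7865}{12}$ ($F = - \frac{\left(-43 + \frac{1}{-3}\right) \left(95 + 26\right)}{8} = - \frac{\left(-43 - \frac{1}{3}\right) 121}{8} = - \frac{\left(- \frac{130}{3}\right) 121}{8} = \left(- \frac{1}{8}\right) \left(- \frac{15730}{3}\right) = \frac{7865}{12} \approx 655.42$)
$F u{\left(g \right)} \left(\left(-1\right) \left(-215\right)\right) = \frac{7865 \left(-2 + \frac{1}{-8}\right)}{12} \left(\left(-1\right) \left(-215\right)\right) = \frac{7865 \left(-2 - \frac{1}{8}\right)}{12} \cdot 215 = \frac{7865}{12} \left(- \frac{17}{8}\right) 215 = \left(- \frac{133705}{96}\right) 215 = - \frac{28746575}{96}$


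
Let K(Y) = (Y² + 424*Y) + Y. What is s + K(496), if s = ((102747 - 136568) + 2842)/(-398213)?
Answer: 181910100787/398213 ≈ 4.5682e+5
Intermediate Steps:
s = 30979/398213 (s = (-33821 + 2842)*(-1/398213) = -30979*(-1/398213) = 30979/398213 ≈ 0.077795)
K(Y) = Y² + 425*Y
s + K(496) = 30979/398213 + 496*(425 + 496) = 30979/398213 + 496*921 = 30979/398213 + 456816 = 181910100787/398213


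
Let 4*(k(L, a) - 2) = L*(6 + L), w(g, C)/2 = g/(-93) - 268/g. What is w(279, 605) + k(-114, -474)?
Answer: 857110/279 ≈ 3072.1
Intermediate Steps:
w(g, C) = -536/g - 2*g/93 (w(g, C) = 2*(g/(-93) - 268/g) = 2*(g*(-1/93) - 268/g) = 2*(-g/93 - 268/g) = 2*(-268/g - g/93) = -536/g - 2*g/93)
k(L, a) = 2 + L*(6 + L)/4 (k(L, a) = 2 + (L*(6 + L))/4 = 2 + L*(6 + L)/4)
w(279, 605) + k(-114, -474) = (-536/279 - 2/93*279) + (2 + (¼)*(-114)² + (3/2)*(-114)) = (-536*1/279 - 6) + (2 + (¼)*12996 - 171) = (-536/279 - 6) + (2 + 3249 - 171) = -2210/279 + 3080 = 857110/279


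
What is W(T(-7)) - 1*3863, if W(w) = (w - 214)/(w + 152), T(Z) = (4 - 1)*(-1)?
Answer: -575804/149 ≈ -3864.5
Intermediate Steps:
T(Z) = -3 (T(Z) = 3*(-1) = -3)
W(w) = (-214 + w)/(152 + w)
W(T(-7)) - 1*3863 = (-214 - 3)/(152 - 3) - 1*3863 = -217/149 - 3863 = -575804/149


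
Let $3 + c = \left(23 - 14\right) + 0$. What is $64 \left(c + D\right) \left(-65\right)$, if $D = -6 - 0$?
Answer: $0$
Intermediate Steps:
$c = 6$ ($c = -3 + \left(\left(23 - 14\right) + 0\right) = -3 + \left(9 + 0\right) = -3 + 9 = 6$)
$D = -6$ ($D = -6 + 0 = -6$)
$64 \left(c + D\right) \left(-65\right) = 64 \left(6 - 6\right) \left(-65\right) = 64 \cdot 0 \left(-65\right) = 0 \left(-65\right) = 0$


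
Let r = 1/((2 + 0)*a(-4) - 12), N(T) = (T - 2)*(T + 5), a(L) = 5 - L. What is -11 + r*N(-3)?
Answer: -38/3 ≈ -12.667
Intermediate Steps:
N(T) = (-2 + T)*(5 + T)
r = ⅙ (r = 1/((2 + 0)*(5 - 1*(-4)) - 12) = 1/(2*(5 + 4) - 12) = 1/(2*9 - 12) = 1/(18 - 12) = 1/6 = ⅙ ≈ 0.16667)
-11 + r*N(-3) = -11 + (-10 + (-3)² + 3*(-3))/6 = -11 + (-10 + 9 - 9)/6 = -11 + (⅙)*(-10) = -11 - 5/3 = -38/3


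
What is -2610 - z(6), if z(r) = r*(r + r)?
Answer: -2682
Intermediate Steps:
z(r) = 2*r² (z(r) = r*(2*r) = 2*r²)
-2610 - z(6) = -2610 - 2*6² = -2610 - 2*36 = -2610 - 1*72 = -2610 - 72 = -2682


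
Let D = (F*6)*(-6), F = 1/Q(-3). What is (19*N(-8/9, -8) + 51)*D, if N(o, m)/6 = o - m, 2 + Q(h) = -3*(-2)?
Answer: -7755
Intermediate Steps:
Q(h) = 4 (Q(h) = -2 - 3*(-2) = -2 + 6 = 4)
N(o, m) = -6*m + 6*o (N(o, m) = 6*(o - m) = -6*m + 6*o)
F = 1/4 ≈ 0.25000
D = -9 (D = ((1/4)*6)*(-6) = (3/2)*(-6) = -9)
(19*N(-8/9, -8) + 51)*D = (19*(-6*(-8) + 6*(-8/9)) + 51)*(-9) = (19*(48 + 6*(-8*1/9)) + 51)*(-9) = (19*(48 + 6*(-8/9)) + 51)*(-9) = (19*(48 - 16/3) + 51)*(-9) = (19*(128/3) + 51)*(-9) = (2432/3 + 51)*(-9) = (2585/3)*(-9) = -7755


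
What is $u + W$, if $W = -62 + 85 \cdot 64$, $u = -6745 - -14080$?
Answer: $12713$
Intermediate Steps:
$u = 7335$ ($u = -6745 + 14080 = 7335$)
$W = 5378$ ($W = -62 + 5440 = 5378$)
$u + W = 7335 + 5378 = 12713$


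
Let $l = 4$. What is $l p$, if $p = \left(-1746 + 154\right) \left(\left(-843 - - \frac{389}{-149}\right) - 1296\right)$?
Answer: $\frac{2032028800}{149} \approx 1.3638 \cdot 10^{7}$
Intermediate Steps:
$p = \frac{508007200}{149}$ ($p = - 1592 \left(\left(-843 - \left(-389\right) \left(- \frac{1}{149}\right)\right) - 1296\right) = - 1592 \left(\left(-843 - \frac{389}{149}\right) - 1296\right) = - 1592 \left(- \frac{125996}{149} - 1296\right) = \left(-1592\right) \left(- \frac{319100}{149}\right) = \frac{508007200}{149} \approx 3.4094 \cdot 10^{6}$)
$l p = 4 \cdot \frac{508007200}{149} = \frac{2032028800}{149}$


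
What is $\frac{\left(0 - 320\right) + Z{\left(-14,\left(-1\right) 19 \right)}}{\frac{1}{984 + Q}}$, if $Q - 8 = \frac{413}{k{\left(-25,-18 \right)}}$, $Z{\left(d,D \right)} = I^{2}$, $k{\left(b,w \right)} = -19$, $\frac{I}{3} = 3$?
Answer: $- \frac{4405965}{19} \approx -2.3189 \cdot 10^{5}$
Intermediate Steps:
$I = 9$ ($I = 3 \cdot 3 = 9$)
$Z{\left(d,D \right)} = 81$ ($Z{\left(d,D \right)} = 9^{2} = 81$)
$Q = - \frac{261}{19}$ ($Q = 8 + \frac{413}{-19} = 8 + 413 \left(- \frac{1}{19}\right) = 8 - \frac{413}{19} = - \frac{261}{19} \approx -13.737$)
$\frac{\left(0 - 320\right) + Z{\left(-14,\left(-1\right) 19 \right)}}{\frac{1}{984 + Q}} = \frac{\left(0 - 320\right) + 81}{\frac{1}{984 - \frac{261}{19}}} = \frac{-320 + 81}{\frac{1}{\frac{18435}{19}}} = - \frac{239}{\frac{19}{18435}} = \left(-239\right) \frac{18435}{19} = - \frac{4405965}{19}$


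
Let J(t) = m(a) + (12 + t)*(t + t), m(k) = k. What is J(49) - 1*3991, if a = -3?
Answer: 1984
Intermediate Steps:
J(t) = -3 + 2*t*(12 + t) (J(t) = -3 + (12 + t)*(t + t) = -3 + (12 + t)*(2*t) = -3 + 2*t*(12 + t))
J(49) - 1*3991 = (-3 + 2*49² + 24*49) - 1*3991 = (-3 + 2*2401 + 1176) - 3991 = (-3 + 4802 + 1176) - 3991 = 5975 - 3991 = 1984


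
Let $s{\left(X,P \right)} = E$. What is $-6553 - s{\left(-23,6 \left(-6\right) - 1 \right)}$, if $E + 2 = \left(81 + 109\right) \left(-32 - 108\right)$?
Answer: $20049$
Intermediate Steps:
$E = -26602$ ($E = -2 + \left(81 + 109\right) \left(-32 - 108\right) = -2 + 190 \left(-140\right) = -2 - 26600 = -26602$)
$s{\left(X,P \right)} = -26602$
$-6553 - s{\left(-23,6 \left(-6\right) - 1 \right)} = -6553 - -26602 = -6553 + 26602 = 20049$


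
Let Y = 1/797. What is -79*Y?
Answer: -79/797 ≈ -0.099122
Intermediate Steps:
Y = 1/797 ≈ 0.0012547
-79*Y = -79*1/797 = -79/797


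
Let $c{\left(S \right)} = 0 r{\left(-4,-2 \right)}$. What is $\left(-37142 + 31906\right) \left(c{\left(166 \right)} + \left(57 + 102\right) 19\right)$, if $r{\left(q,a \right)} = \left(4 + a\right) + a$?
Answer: $-15817956$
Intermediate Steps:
$r{\left(q,a \right)} = 4 + 2 a$
$c{\left(S \right)} = 0$ ($c{\left(S \right)} = 0 \left(4 + 2 \left(-2\right)\right) = 0 \left(4 - 4\right) = 0 \cdot 0 = 0$)
$\left(-37142 + 31906\right) \left(c{\left(166 \right)} + \left(57 + 102\right) 19\right) = \left(-37142 + 31906\right) \left(0 + \left(57 + 102\right) 19\right) = - 5236 \left(0 + 159 \cdot 19\right) = - 5236 \left(0 + 3021\right) = \left(-5236\right) 3021 = -15817956$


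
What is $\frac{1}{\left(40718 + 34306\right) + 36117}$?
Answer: $\frac{1}{111141} \approx 8.9976 \cdot 10^{-6}$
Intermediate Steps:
$\frac{1}{\left(40718 + 34306\right) + 36117} = \frac{1}{75024 + 36117} = \frac{1}{111141}$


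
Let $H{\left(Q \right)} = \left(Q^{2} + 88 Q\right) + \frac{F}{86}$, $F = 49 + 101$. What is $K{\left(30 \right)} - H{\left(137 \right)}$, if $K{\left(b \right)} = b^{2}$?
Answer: $- \frac{1286850}{43} \approx -29927.0$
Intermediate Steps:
$F = 150$
$H{\left(Q \right)} = \frac{75}{43} + Q^{2} + 88 Q$ ($H{\left(Q \right)} = \left(Q^{2} + 88 Q\right) + \frac{150}{86} = \left(Q^{2} + 88 Q\right) + 150 \cdot \frac{1}{86} = \left(Q^{2} + 88 Q\right) + \frac{75}{43} = \frac{75}{43} + Q^{2} + 88 Q$)
$K{\left(30 \right)} - H{\left(137 \right)} = 30^{2} - \left(\frac{75}{43} + 137^{2} + 88 \cdot 137\right) = 900 - \left(\frac{75}{43} + 18769 + 12056\right) = 900 - \frac{1325550}{43} = - \frac{1286850}{43}$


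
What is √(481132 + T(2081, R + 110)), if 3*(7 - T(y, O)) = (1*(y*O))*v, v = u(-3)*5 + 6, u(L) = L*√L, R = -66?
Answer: √(298011 + 457820*I*√3) ≈ 756.68 + 523.98*I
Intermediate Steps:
u(L) = L^(3/2)
v = 6 - 15*I*√3 (v = (-3)^(3/2)*5 + 6 = -3*I*√3*5 + 6 = -15*I*√3 + 6 = 6 - 15*I*√3 ≈ 6.0 - 25.981*I)
T(y, O) = 7 - O*y*(6 - 15*I*√3)/3 (T(y, O) = 7 - 1*(y*O)*(6 - 15*I*√3)/3 = 7 - 1*(O*y)*(6 - 15*I*√3)/3 = 7 - O*y*(6 - 15*I*√3)/3)
√(481132 + T(2081, R + 110)) = √(481132 + (7 - 1*(-66 + 110)*2081*(2 - 5*I*√3))) = √(481132 + (7 - 1*44*2081*(2 - 5*I*√3))) = √(481132 + (7 + (-183128 + 457820*I*√3))) = √(481132 + (-183121 + 457820*I*√3)) = √(298011 + 457820*I*√3)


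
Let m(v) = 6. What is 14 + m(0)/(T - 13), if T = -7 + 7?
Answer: 176/13 ≈ 13.538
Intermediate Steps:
T = 0
14 + m(0)/(T - 13) = 14 + 6/(0 - 13) = 14 + 6/(-13) = 14 - 1/13*6 = 14 - 6/13 = 176/13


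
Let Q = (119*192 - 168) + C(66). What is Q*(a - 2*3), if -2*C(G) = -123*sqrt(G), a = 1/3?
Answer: -128520 - 697*sqrt(66)/2 ≈ -1.3135e+5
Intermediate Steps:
a = 1/3 ≈ 0.33333
C(G) = 123*sqrt(G)/2 (C(G) = -(-123)*sqrt(G)/2 = 123*sqrt(G)/2)
Q = 22680 + 123*sqrt(66)/2 (Q = (119*192 - 168) + 123*sqrt(66)/2 = (22848 - 168) + 123*sqrt(66)/2 = 22680 + 123*sqrt(66)/2 ≈ 23180.)
Q*(a - 2*3) = (22680 + 123*sqrt(66)/2)*(1/3 - 2*3) = (22680 + 123*sqrt(66)/2)*(1/3 - 6) = (22680 + 123*sqrt(66)/2)*(-17/3) = -128520 - 697*sqrt(66)/2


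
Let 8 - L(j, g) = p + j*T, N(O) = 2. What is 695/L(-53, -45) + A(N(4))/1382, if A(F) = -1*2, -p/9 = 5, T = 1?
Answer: 480139/73246 ≈ 6.5552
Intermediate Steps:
p = -45 (p = -9*5 = -45)
L(j, g) = 53 - j (L(j, g) = 8 - (-45 + j*1) = 8 - (-45 + j) = 8 + (45 - j) = 53 - j)
A(F) = -2
695/L(-53, -45) + A(N(4))/1382 = 695/(53 - 1*(-53)) - 2/1382 = 695/(53 + 53) - 2*1/1382 = 695/106 - 1/691 = 480139/73246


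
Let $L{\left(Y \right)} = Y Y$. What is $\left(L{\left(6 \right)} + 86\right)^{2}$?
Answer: $14884$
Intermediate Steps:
$L{\left(Y \right)} = Y^{2}$
$\left(L{\left(6 \right)} + 86\right)^{2} = \left(6^{2} + 86\right)^{2} = \left(36 + 86\right)^{2} = 122^{2} = 14884$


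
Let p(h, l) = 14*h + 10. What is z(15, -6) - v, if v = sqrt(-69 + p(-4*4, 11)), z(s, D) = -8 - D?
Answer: -2 - I*sqrt(283) ≈ -2.0 - 16.823*I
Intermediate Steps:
p(h, l) = 10 + 14*h
v = I*sqrt(283) (v = sqrt(-69 + (10 + 14*(-4*4))) = sqrt(-69 + (10 + 14*(-16))) = sqrt(-69 + (10 - 224)) = sqrt(-69 - 214) = sqrt(-283) = I*sqrt(283) ≈ 16.823*I)
z(15, -6) - v = (-8 - 1*(-6)) - I*sqrt(283) = (-8 + 6) - I*sqrt(283) = -2 - I*sqrt(283)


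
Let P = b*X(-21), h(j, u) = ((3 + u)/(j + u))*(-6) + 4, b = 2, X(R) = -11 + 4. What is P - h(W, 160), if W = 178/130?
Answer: -125232/10489 ≈ -11.939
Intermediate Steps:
X(R) = -7
W = 89/65 (W = 178*(1/130) = 89/65 ≈ 1.3692)
h(j, u) = 4 - 6*(3 + u)/(j + u) (h(j, u) = ((3 + u)/(j + u))*(-6) + 4 = -6*(3 + u)/(j + u) + 4 = 4 - 6*(3 + u)/(j + u))
P = -14 (P = 2*(-7) = -14)
P - h(W, 160) = -14 - 2*(-9 - 1*160 + 2*(89/65))/(89/65 + 160) = -14 - 2*(-9 - 160 + 178/65)/10489/65 = -14 - 2*65*(-10807)/(10489*65) = -14 - 1*(-21614/10489) = -14 + 21614/10489 = -125232/10489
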